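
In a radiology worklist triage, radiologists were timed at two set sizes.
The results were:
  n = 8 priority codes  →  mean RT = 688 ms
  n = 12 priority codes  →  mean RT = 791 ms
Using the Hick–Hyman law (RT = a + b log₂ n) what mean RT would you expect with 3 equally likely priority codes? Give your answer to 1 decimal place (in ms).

RT is linear in log₂ n, so two points fix the line:
  b = (791 − 688) / (log₂ 12 − log₂ 8) = 103 / (3.5850 − 3) = 176.080 ms/bit
  a = 688 − 176.080 × 3 = 159.761 ms
Then RT(3) = 159.761 + 176.080 × log₂ 3 = 159.761 + 176.080 × 1.5850 ≈ 438.841 ms.

438.8 ms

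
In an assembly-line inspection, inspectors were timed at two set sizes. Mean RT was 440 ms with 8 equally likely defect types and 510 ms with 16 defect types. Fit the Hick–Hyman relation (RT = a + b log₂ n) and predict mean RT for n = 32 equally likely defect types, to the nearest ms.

580 ms

RT is linear in log₂ n, so two points fix the line:
  b = (510 − 440) / (log₂ 16 − log₂ 8) = 70 / (4 − 3) = 70 ms/bit
  a = 440 − 70 × 3 = 230 ms
Then RT(32) = 230 + 70 × log₂ 32 = 230 + 70 × 5 ≈ 580.000 ms.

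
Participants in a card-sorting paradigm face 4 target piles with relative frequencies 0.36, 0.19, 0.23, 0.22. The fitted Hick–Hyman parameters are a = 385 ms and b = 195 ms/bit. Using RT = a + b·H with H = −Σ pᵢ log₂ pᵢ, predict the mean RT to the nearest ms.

766 ms

Entropy contributions −pᵢ log₂ pᵢ: 0.5306, 0.4552, 0.4877, 0.4806; sum H = 1.9541 bits.
RT = a + bH = 385 + 195·1.9541 = 766.05 ms.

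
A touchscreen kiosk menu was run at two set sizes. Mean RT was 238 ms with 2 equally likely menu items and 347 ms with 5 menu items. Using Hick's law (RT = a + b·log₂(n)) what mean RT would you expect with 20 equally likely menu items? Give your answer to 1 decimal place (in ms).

Solve the two-equation system in a and b:
  b = (347 − 238) / (log₂ 5 − log₂ 2) = 109 / (2.3219 − 1) = 82.455 ms/bit
  a = 238 − 82.455 × 1 = 155.545 ms
Then RT(20) = 155.545 + 82.455 × log₂ 20 = 155.545 + 82.455 × 4.3219 ≈ 511.911 ms.

511.9 ms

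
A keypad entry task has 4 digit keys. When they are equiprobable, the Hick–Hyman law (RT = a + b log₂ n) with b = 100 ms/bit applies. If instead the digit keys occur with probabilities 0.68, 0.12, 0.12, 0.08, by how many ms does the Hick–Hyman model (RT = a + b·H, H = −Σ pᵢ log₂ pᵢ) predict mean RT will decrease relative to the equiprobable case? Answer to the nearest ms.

The RT saving is b·ΔH. Equiprobable H₀ = log₂(4) = 2.0000 bits; with the given probabilities H = 1.4040 bits.
b·(H₀ − H) = 100 × (2.0000 − 1.4040) = 59.60 ms.

60 ms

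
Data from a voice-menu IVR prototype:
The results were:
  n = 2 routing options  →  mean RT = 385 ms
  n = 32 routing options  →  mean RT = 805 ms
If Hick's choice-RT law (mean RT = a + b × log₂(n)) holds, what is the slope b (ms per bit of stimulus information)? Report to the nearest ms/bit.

105 ms/bit

Slope: b = (805 − 385) / (log₂ 32 − log₂ 2) = 420/4.0000 = 105 ms/bit.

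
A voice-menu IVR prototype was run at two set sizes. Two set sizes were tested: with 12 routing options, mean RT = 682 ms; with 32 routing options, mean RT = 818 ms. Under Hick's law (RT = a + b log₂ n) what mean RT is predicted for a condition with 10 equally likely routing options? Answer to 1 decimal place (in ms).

Fit slope and intercept:
  b = (818 − 682) / (log₂ 32 − log₂ 12) = 136 / (5 − 3.5850) = 96.111 ms/bit
  a = 682 − 96.111 × 3.5850 = 337.447 ms
Then RT(10) = 337.447 + 96.111 × log₂ 10 = 337.447 + 96.111 × 3.3219 ≈ 656.720 ms.

656.7 ms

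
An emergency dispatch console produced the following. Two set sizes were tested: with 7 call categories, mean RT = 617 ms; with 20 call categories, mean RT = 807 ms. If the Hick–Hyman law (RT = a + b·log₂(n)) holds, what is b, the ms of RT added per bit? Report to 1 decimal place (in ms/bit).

125.4 ms/bit

The slope on a log₂ axis is (807 − 617) / (4.3219 − 2.8074) = 125.448 ms/bit.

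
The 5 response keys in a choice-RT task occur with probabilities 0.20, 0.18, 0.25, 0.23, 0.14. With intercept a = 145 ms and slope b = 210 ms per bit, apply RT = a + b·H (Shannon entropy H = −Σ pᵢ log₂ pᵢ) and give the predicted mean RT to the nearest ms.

627 ms

Entropy contributions −pᵢ log₂ pᵢ: 0.4644, 0.4453, 0.5000, 0.4877, 0.3971; sum H = 2.2945 bits.
RT = a + bH = 145 + 210·2.2945 = 626.84 ms.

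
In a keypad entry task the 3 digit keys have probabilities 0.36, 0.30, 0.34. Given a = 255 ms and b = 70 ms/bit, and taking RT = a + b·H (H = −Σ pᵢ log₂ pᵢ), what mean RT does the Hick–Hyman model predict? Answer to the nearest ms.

366 ms

Entropy contributions −pᵢ log₂ pᵢ: 0.5306, 0.5211, 0.5292; sum H = 1.5809 bits.
RT = a + bH = 255 + 70·1.5809 = 365.66 ms.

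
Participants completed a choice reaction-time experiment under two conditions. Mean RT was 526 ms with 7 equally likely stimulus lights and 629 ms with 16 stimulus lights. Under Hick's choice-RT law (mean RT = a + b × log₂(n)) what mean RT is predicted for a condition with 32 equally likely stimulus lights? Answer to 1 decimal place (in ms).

715.4 ms

Solve the two-equation system in a and b:
  b = (629 − 526) / (log₂ 16 − log₂ 7) = 103 / (4 − 2.8074) = 86.363 ms/bit
  a = 526 − 86.363 × 2.8074 = 283.549 ms
Then RT(32) = 283.549 + 86.363 × log₂ 32 = 283.549 + 86.363 × 5 ≈ 715.363 ms.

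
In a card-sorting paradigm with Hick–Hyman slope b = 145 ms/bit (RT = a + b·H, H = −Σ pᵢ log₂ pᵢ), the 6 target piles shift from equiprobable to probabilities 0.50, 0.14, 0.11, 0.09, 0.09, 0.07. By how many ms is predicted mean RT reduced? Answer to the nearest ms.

64 ms

The RT saving is b·ΔH. Equiprobable H₀ = log₂(6) = 2.5850 bits; with the given probabilities H = 2.1413 bits.
b·(H₀ − H) = 145 × (2.5850 − 2.1413) = 64.34 ms.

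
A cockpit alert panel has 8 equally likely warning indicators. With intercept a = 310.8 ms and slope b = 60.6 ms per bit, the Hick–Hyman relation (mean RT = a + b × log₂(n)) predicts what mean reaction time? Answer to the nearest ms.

493 ms

log₂(8) = 3 bits, so RT = 310.8 + 60.6 × 3 ≈ 492.600 ms.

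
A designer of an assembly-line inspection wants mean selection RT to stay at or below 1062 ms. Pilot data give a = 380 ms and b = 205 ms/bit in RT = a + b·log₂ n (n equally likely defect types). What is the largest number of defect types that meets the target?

10

205·log₂ n ≤ 1062 − 380 = 682, giving log₂ n ≤ 3.3268 and n ≤ 10.034. The largest whole number is 10.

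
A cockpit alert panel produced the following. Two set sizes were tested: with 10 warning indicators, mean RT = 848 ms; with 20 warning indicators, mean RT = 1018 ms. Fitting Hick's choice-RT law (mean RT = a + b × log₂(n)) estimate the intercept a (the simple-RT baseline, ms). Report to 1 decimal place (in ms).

283.3 ms

Slope: b = (1018 − 848) / (log₂ 20 − log₂ 10) = 170/1.0000 = 170.000 ms/bit.
a = RT₁ − b·log₂ n₁ = 848 − 170.000 × 3.3219 = 283.272 ms.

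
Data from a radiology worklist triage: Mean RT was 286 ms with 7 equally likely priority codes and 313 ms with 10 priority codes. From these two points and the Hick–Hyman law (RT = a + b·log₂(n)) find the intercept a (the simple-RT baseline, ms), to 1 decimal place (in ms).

138.7 ms

b = (RT₂ − RT₁)/(log₂ n₂ − log₂ n₁) = (313 − 286)/(3.3219 − 2.8074) = 52.471 ms/bit.
a = RT₁ − b·log₂ n₁ = 286 − 52.471 × 2.8074 = 138.696 ms.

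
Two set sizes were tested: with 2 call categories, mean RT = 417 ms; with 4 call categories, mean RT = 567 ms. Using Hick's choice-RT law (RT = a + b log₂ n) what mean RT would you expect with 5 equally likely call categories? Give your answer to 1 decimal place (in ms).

615.3 ms

Solve the two-equation system in a and b:
  b = (567 − 417) / (log₂ 4 − log₂ 2) = 150 / (2 − 1) = 150.000 ms/bit
  a = 417 − 150.000 × 1 = 267.000 ms
Then RT(5) = 267.000 + 150.000 × log₂ 5 = 267.000 + 150.000 × 2.3219 ≈ 615.289 ms.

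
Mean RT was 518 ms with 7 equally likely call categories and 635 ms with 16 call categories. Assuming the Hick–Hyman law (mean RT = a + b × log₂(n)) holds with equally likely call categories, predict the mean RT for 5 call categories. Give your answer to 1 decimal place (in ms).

Solve the two-equation system in a and b:
  b = (635 − 518) / (log₂ 16 − log₂ 7) = 117 / (4 − 2.8074) = 98.101 ms/bit
  a = 518 − 98.101 × 2.8074 = 242.595 ms
Then RT(5) = 242.595 + 98.101 × log₂ 5 = 242.595 + 98.101 × 2.3219 ≈ 470.379 ms.

470.4 ms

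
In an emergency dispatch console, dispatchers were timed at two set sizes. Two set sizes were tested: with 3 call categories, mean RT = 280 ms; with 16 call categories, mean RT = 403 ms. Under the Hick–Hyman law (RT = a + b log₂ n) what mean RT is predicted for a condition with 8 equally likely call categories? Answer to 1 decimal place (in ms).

With log₂ n on the abscissa the relation is linear; from the two conditions:
  b = (403 − 280) / (log₂ 16 − log₂ 3) = 123 / (4 − 1.5850) = 50.931 ms/bit
  a = 280 − 50.931 × 1.5850 = 199.276 ms
Then RT(8) = 199.276 + 50.931 × log₂ 8 = 199.276 + 50.931 × 3 ≈ 352.069 ms.

352.1 ms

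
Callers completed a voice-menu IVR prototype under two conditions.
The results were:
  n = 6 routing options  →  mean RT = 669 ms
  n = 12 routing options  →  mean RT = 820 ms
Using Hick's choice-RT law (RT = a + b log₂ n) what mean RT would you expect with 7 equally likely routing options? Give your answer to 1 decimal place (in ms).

Fit slope and intercept:
  b = (820 − 669) / (log₂ 12 − log₂ 6) = 151 / (3.5850 − 2.5850) = 151.000 ms/bit
  a = 669 − 151.000 × 2.5850 = 278.671 ms
Then RT(7) = 278.671 + 151.000 × log₂ 7 = 278.671 + 151.000 × 2.8074 ≈ 702.581 ms.

702.6 ms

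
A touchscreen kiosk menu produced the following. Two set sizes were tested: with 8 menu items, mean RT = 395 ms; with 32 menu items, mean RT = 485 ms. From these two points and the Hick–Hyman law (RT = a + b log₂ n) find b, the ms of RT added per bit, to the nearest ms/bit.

45 ms/bit

The slope on a log₂ axis is (485 − 395) / (5 − 3) = 45 ms/bit.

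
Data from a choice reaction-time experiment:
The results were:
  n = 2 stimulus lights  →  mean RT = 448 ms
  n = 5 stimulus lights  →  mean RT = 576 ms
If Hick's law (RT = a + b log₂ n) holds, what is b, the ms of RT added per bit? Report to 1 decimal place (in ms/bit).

96.8 ms/bit

b = (RT₂ − RT₁)/(log₂ n₂ − log₂ n₁) = (576 − 448)/(2.3219 − 1) = 96.828 ms/bit.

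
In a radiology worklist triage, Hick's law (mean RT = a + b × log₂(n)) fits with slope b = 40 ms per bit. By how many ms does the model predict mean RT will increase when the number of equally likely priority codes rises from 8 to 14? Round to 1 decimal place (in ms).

32.3 ms

ΔRT = (a + b log₂ n₂) − (a + b log₂ n₁) = b·(log₂ n₂ − log₂ n₁).
log₂(14) − log₂(8) = 3.8074 − 3 = 0.8074.
ΔRT = 40 × 0.8074 = 32.294 ms.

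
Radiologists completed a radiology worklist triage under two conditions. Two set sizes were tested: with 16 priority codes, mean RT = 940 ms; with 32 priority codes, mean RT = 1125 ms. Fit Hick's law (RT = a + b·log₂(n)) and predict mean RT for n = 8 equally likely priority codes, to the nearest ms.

With log₂ n on the abscissa the relation is linear; from the two conditions:
  b = (1125 − 940) / (log₂ 32 − log₂ 16) = 185 / (5 − 4) = 185 ms/bit
  a = 940 − 185 × 4 = 200 ms
Then RT(8) = 200 + 185 × log₂ 8 = 200 + 185 × 3 ≈ 755.000 ms.

755 ms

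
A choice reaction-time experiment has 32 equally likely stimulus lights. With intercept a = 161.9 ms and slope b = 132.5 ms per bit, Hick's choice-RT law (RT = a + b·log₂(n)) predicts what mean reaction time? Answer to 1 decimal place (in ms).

824.4 ms

log₂(32) = 5 bits, so RT = 161.9 + 132.5 × 5 ≈ 824.400 ms.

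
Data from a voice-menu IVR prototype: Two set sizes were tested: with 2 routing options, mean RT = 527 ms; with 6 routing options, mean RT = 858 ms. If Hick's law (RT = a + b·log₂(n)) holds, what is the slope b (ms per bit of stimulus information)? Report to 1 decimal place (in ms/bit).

208.8 ms/bit

b = (RT₂ − RT₁)/(log₂ n₂ − log₂ n₁) = (858 − 527)/(2.5850 − 1) = 208.838 ms/bit.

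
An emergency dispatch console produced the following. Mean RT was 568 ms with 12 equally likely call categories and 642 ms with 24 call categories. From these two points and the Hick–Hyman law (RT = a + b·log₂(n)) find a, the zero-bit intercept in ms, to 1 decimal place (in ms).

302.7 ms

Slope: b = (642 − 568) / (log₂ 24 − log₂ 12) = 74/1.0000 = 74.000 ms/bit.
Intercept: a = 568 − 74.000·log₂(12) = 302.713 ms.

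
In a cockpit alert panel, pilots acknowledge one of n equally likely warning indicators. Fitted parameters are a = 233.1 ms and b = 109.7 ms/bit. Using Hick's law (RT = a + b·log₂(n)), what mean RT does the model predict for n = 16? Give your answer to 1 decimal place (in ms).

log₂(16) = 4 bits, so RT = 233.1 + 109.7 × 4 ≈ 671.900 ms.

671.9 ms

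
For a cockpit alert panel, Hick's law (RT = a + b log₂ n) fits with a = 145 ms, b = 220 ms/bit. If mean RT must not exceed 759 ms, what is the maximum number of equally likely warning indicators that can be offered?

Set 145 + 220·log₂ n ≤ 759 → log₂ n ≤ (759 − 145)/220 = 2.7909.
So n ≤ 2^2.7909 = 6.921; the largest integer n is 6.

6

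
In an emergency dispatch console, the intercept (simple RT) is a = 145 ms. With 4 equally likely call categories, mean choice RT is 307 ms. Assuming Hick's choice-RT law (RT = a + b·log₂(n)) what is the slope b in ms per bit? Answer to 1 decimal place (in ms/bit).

log₂(4) = 2 bits.
b = (RT − a)/log₂ n = (307 − 145) / 2 = 81.000 ms/bit.

81.0 ms/bit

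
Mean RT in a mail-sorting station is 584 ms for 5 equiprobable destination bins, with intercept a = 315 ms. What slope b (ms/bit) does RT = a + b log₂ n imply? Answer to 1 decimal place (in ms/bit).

115.9 ms/bit

b = (584 − 315) / log₂(5) = 269 / 2.3219 = 115.852 ms/bit.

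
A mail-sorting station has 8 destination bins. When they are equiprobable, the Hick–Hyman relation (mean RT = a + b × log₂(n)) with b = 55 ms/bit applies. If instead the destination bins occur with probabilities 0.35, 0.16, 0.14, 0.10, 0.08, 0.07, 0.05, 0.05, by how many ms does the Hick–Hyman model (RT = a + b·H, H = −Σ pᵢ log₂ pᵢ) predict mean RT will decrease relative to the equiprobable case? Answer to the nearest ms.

The RT saving is b·ΔH. Equiprobable H₀ = log₂(8) = 3.0000 bits; with the given probabilities H = 2.6747 bits.
b·(H₀ − H) = 55 × (3.0000 − 2.6747) = 17.89 ms.

18 ms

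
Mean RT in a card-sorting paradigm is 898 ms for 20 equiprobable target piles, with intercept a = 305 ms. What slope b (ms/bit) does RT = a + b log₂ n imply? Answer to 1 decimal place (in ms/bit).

137.2 ms/bit

log₂(20) = 4.3219 bits.
b = (RT − a)/log₂ n = (898 − 305) / 4.3219 = 137.207 ms/bit.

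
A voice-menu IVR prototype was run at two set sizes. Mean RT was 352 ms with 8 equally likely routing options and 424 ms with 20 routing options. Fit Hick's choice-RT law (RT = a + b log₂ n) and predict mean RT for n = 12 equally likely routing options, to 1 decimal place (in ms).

383.9 ms

Fit slope and intercept:
  b = (424 − 352) / (log₂ 20 − log₂ 8) = 72 / (4.3219 − 3) = 54.466 ms/bit
  a = 352 − 54.466 × 3 = 188.602 ms
Then RT(12) = 188.602 + 54.466 × log₂ 12 = 188.602 + 54.466 × 3.5850 ≈ 383.861 ms.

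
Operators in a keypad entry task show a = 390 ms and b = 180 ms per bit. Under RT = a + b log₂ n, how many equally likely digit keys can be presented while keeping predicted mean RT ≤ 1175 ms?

Set 390 + 180·log₂ n ≤ 1175 → log₂ n ≤ (1175 − 390)/180 = 4.3611.
So n ≤ 2^4.3611 = 20.551; the largest integer n is 20.

20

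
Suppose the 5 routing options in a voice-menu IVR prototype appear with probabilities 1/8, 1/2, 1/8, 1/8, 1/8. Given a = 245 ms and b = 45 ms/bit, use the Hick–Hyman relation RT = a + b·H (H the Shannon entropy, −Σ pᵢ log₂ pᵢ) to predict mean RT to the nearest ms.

335 ms

H = −Σ pᵢ log₂ pᵢ = 0.125·3 + 0.5·1 + 0.125·3 + 0.125·3 + 0.125·3 = 2.000 bits.
RT = 245 + 45 × 2.000 = 335.00 ms.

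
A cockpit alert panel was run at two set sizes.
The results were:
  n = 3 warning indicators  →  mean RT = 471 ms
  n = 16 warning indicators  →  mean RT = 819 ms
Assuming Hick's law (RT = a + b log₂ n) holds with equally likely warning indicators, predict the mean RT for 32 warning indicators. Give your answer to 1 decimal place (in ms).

963.1 ms

RT is linear in log₂ n, so two points fix the line:
  b = (819 − 471) / (log₂ 16 − log₂ 3) = 348 / (4 − 1.5850) = 144.097 ms/bit
  a = 471 − 144.097 × 1.5850 = 242.611 ms
Then RT(32) = 242.611 + 144.097 × log₂ 32 = 242.611 + 144.097 × 5 ≈ 963.097 ms.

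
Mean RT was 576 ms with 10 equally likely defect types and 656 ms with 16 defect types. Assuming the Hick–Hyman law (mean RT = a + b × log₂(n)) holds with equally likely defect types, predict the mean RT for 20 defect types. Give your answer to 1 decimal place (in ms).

694.0 ms

With log₂ n on the abscissa the relation is linear; from the two conditions:
  b = (656 − 576) / (log₂ 16 − log₂ 10) = 80 / (4 − 3.3219) = 117.982 ms/bit
  a = 576 − 117.982 × 3.3219 = 184.074 ms
Then RT(20) = 184.074 + 117.982 × log₂ 20 = 184.074 + 117.982 × 4.3219 ≈ 693.982 ms.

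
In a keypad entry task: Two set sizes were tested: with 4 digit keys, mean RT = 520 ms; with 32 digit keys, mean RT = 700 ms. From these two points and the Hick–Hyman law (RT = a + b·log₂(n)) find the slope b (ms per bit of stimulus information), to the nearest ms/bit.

60 ms/bit

b = (RT₂ − RT₁)/(log₂ n₂ − log₂ n₁) = (700 − 520)/(5 − 2) = 60 ms/bit.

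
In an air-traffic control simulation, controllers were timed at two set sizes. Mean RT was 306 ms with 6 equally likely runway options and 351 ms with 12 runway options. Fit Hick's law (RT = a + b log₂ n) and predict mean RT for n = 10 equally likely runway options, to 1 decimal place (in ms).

339.2 ms

Solve the two-equation system in a and b:
  b = (351 − 306) / (log₂ 12 − log₂ 6) = 45 / (3.5850 − 2.5850) = 45.000 ms/bit
  a = 306 − 45.000 × 2.5850 = 189.677 ms
Then RT(10) = 189.677 + 45.000 × log₂ 10 = 189.677 + 45.000 × 3.3219 ≈ 339.163 ms.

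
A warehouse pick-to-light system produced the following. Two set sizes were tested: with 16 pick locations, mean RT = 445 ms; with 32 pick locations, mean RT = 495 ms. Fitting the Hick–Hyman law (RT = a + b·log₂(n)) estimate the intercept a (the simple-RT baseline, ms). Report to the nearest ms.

The slope on a log₂ axis is (495 − 445) / (5 − 4) = 50 ms/bit.
a = RT₁ − b·log₂ n₁ = 445 − 50 × 4 = 245.000 ms.

245 ms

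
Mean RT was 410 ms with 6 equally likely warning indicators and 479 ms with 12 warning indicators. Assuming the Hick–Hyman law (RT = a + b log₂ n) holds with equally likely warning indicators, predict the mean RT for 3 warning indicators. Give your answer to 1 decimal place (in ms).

341.0 ms

With log₂ n on the abscissa the relation is linear; from the two conditions:
  b = (479 − 410) / (log₂ 12 − log₂ 6) = 69 / (3.5850 − 2.5850) = 69.000 ms/bit
  a = 410 − 69.000 × 2.5850 = 231.638 ms
Then RT(3) = 231.638 + 69.000 × log₂ 3 = 231.638 + 69.000 × 1.5850 ≈ 341.000 ms.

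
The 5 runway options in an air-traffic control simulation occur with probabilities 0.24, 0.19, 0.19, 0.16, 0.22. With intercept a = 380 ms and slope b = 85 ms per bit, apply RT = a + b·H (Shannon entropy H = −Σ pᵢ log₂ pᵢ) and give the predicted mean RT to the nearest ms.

576 ms

Entropy contributions −pᵢ log₂ pᵢ: 0.4941, 0.4552, 0.4552, 0.4230, 0.4806; sum H = 2.3082 bits.
RT = a + bH = 380 + 85·2.3082 = 576.20 ms.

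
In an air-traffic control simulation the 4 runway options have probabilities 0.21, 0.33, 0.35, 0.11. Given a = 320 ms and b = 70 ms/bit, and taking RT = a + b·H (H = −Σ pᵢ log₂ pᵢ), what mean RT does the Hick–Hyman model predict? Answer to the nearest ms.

H = 0.21·log₂(1/0.21) + 0.33·log₂(1/0.33) + 0.35·log₂(1/0.35) + 0.11·log₂(1/0.11) = 1.8810 bits.
RT = 320 + 70 × 1.8810 = 451.67 ms.

452 ms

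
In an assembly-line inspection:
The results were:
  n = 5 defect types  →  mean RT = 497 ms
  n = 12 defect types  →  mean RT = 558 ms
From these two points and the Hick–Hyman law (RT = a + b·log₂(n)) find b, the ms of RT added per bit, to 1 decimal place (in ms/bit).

48.3 ms/bit

The slope on a log₂ axis is (558 − 497) / (3.5850 − 2.3219) = 48.296 ms/bit.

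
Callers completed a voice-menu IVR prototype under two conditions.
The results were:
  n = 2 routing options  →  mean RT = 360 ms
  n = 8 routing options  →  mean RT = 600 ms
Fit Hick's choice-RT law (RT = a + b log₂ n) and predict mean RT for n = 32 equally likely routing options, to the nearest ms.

Solve the two-equation system in a and b:
  b = (600 − 360) / (log₂ 8 − log₂ 2) = 240 / (3 − 1) = 120 ms/bit
  a = 360 − 120 × 1 = 240 ms
Then RT(32) = 240 + 120 × log₂ 32 = 240 + 120 × 5 ≈ 840.000 ms.

840 ms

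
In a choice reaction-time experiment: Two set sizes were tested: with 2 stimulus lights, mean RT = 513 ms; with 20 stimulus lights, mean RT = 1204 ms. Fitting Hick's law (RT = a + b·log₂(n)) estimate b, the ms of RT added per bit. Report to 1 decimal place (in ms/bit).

b = (RT₂ − RT₁)/(log₂ n₂ − log₂ n₁) = (1204 − 513)/(4.3219 − 1) = 208.012 ms/bit.

208.0 ms/bit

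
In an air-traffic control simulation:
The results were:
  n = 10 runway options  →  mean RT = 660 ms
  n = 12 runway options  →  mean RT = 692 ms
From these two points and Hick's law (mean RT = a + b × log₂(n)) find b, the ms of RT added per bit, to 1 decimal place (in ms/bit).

121.7 ms/bit

Slope: b = (692 − 660) / (log₂ 12 − log₂ 10) = 32/0.2630 = 121.657 ms/bit.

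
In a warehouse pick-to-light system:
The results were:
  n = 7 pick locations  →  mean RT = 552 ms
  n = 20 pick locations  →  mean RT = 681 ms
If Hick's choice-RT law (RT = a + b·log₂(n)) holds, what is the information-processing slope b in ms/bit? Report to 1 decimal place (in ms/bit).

85.2 ms/bit

The slope on a log₂ axis is (681 − 552) / (4.3219 − 2.8074) = 85.173 ms/bit.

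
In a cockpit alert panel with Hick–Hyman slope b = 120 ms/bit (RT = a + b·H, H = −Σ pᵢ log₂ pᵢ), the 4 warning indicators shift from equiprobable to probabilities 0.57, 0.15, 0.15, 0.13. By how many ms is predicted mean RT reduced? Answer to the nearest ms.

The RT saving is b·ΔH. Equiprobable H₀ = log₂(4) = 2.0000 bits; with the given probabilities H = 1.6660 bits.
b·(H₀ − H) = 120 × (2.0000 − 1.6660) = 40.08 ms.

40 ms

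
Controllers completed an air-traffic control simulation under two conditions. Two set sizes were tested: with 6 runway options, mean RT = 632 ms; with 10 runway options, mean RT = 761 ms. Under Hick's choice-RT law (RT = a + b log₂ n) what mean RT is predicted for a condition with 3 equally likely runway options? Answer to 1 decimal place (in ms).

RT is linear in log₂ n, so two points fix the line:
  b = (761 − 632) / (log₂ 10 − log₂ 6) = 129 / (3.3219 − 2.5850) = 175.042 ms/bit
  a = 632 − 175.042 × 2.5850 = 179.523 ms
Then RT(3) = 179.523 + 175.042 × log₂ 3 = 179.523 + 175.042 × 1.5850 ≈ 456.958 ms.

457.0 ms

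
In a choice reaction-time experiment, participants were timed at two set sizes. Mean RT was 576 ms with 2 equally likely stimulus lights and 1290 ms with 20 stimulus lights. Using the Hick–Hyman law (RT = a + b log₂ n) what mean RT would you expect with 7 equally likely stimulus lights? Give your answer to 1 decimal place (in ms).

964.5 ms

Solve the two-equation system in a and b:
  b = (1290 − 576) / (log₂ 20 − log₂ 2) = 714 / (4.3219 − 1) = 214.935 ms/bit
  a = 576 − 214.935 × 1 = 361.065 ms
Then RT(7) = 361.065 + 214.935 × log₂ 7 = 361.065 + 214.935 × 2.8074 ≈ 964.465 ms.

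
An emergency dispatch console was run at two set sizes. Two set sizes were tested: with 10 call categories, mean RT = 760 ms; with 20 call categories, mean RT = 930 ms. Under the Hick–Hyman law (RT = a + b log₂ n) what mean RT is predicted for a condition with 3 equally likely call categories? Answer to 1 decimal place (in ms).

464.7 ms

Solve the two-equation system in a and b:
  b = (930 − 760) / (log₂ 20 − log₂ 10) = 170 / (4.3219 − 3.3219) = 170.000 ms/bit
  a = 760 − 170.000 × 3.3219 = 195.272 ms
Then RT(3) = 195.272 + 170.000 × log₂ 3 = 195.272 + 170.000 × 1.5850 ≈ 464.716 ms.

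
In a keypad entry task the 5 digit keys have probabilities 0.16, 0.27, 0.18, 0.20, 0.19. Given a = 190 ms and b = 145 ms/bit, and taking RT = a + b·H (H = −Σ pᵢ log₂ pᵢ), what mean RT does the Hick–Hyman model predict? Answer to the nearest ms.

H = 0.16·log₂(1/0.16) + 0.27·log₂(1/0.27) + 0.18·log₂(1/0.18) + 0.20·log₂(1/0.20) + 0.19·log₂(1/0.19) = 2.2980 bits.
RT = 190 + 145 × 2.2980 = 523.20 ms.

523 ms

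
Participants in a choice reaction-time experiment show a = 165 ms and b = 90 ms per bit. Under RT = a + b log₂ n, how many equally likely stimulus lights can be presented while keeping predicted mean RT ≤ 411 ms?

6

Set 165 + 90·log₂ n ≤ 411 → log₂ n ≤ (411 − 165)/90 = 2.7333.
So n ≤ 2^2.7333 = 6.650; the largest integer n is 6.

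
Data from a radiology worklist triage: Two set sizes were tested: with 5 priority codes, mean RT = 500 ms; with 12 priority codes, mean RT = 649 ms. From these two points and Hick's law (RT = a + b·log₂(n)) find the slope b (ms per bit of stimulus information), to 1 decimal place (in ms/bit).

Slope: b = (649 − 500) / (log₂ 12 − log₂ 5) = 149/1.2630 = 117.970 ms/bit.

118.0 ms/bit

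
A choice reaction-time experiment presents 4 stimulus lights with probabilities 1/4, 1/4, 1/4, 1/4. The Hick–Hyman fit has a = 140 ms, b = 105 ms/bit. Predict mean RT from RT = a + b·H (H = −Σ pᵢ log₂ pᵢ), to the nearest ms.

350 ms

H = −Σ pᵢ log₂ pᵢ = 0.25·2 + 0.25·2 + 0.25·2 + 0.25·2 = 2.000 bits.
RT = 140 + 105 × 2.000 = 350.00 ms.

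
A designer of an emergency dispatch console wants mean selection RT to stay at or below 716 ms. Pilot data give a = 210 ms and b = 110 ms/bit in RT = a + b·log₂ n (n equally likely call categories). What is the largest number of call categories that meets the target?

Set 210 + 110·log₂ n ≤ 716 → log₂ n ≤ (716 − 210)/110 = 4.6000.
So n ≤ 2^4.6000 = 24.251; the largest integer n is 24.

24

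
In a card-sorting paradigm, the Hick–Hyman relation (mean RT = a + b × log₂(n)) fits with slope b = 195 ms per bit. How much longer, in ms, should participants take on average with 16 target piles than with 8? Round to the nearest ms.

195 ms

The intercept a cancels: ΔRT = b·(log₂ n₂ − log₂ n₁) = b·log₂(n₂/n₁).
log₂(16) − log₂(8) = log₂(16/8) = log₂(2) = 1.
ΔRT = 195 × 1.0000 = 195.000 ms.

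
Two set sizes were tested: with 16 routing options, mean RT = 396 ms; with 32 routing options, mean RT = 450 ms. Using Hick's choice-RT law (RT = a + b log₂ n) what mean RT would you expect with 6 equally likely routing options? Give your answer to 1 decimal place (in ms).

RT is linear in log₂ n, so two points fix the line:
  b = (450 − 396) / (log₂ 32 − log₂ 16) = 54 / (5 − 4) = 54.000 ms/bit
  a = 396 − 54.000 × 4 = 180.000 ms
Then RT(6) = 180.000 + 54.000 × log₂ 6 = 180.000 + 54.000 × 2.5850 ≈ 319.588 ms.

319.6 ms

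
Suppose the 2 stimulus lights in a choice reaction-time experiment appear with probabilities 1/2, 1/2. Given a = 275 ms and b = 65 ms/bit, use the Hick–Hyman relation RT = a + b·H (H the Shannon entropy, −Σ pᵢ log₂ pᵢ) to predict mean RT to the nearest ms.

340 ms

Each term −pᵢ log₂ pᵢ: 0.5·1 + 0.5·1; summed, H = 1.000 bits.
Mean RT = a + bH = 275 + 65·1.000 = 340.00 ms.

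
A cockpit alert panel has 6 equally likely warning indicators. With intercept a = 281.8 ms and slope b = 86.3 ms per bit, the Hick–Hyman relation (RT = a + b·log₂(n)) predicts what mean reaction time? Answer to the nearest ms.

505 ms

log₂(6) = 2.5850 bits, so RT = 281.8 + 86.3 × 2.5850 ≈ 504.882 ms.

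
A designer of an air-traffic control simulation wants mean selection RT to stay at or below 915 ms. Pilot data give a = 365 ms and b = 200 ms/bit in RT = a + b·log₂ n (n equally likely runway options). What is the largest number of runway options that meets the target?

Set 365 + 200·log₂ n ≤ 915 → log₂ n ≤ (915 − 365)/200 = 2.7500.
So n ≤ 2^2.7500 = 6.727; the largest integer n is 6.

6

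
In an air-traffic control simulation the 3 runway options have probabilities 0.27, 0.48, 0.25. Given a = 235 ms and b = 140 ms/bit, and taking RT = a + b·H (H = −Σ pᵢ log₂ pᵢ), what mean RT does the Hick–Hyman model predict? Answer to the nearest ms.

H = 0.27·log₂(1/0.27) + 0.48·log₂(1/0.48) + 0.25·log₂(1/0.25) = 1.5183 bits.
RT = 235 + 140 × 1.5183 = 447.56 ms.

448 ms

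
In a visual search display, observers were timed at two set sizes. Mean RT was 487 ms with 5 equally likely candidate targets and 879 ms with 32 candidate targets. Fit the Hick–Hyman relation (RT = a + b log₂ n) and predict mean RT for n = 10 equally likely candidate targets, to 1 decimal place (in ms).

With log₂ n on the abscissa the relation is linear; from the two conditions:
  b = (879 − 487) / (log₂ 32 − log₂ 5) = 392 / (5 − 2.3219) = 146.374 ms/bit
  a = 487 − 146.374 × 2.3219 = 147.130 ms
Then RT(10) = 147.130 + 146.374 × log₂ 10 = 147.130 + 146.374 × 3.3219 ≈ 633.374 ms.

633.4 ms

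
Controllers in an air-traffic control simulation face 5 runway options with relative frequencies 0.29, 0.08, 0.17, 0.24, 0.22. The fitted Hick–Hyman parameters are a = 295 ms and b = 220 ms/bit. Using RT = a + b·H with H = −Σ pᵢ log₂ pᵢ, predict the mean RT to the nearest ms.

H = 0.29·log₂(1/0.29) + 0.08·log₂(1/0.08) + 0.17·log₂(1/0.17) + 0.24·log₂(1/0.24) + 0.22·log₂(1/0.22) = 2.2187 bits.
RT = 295 + 220 × 2.2187 = 783.12 ms.

783 ms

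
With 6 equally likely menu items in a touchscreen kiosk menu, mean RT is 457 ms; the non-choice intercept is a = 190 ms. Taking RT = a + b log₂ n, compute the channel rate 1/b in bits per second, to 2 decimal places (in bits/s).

9.68 bits/s

Choice component = 457 − 190 = 267 ms over log₂(6) = 2.5850 bits.
b = 267 / 2.5850 = 103.290 ms/bit, so 1/b = 9.682 bits/s.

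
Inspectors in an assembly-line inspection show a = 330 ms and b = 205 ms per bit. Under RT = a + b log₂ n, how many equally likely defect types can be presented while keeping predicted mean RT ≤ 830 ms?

5

205·log₂ n ≤ 830 − 330 = 500, giving log₂ n ≤ 2.4390 and n ≤ 5.423. The largest whole number is 5.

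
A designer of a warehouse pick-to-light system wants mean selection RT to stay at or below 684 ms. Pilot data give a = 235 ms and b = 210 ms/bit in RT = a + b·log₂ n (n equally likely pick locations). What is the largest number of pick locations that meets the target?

Set 235 + 210·log₂ n ≤ 684 → log₂ n ≤ (684 − 235)/210 = 2.1381.
So n ≤ 2^2.1381 = 4.402; the largest integer n is 4.

4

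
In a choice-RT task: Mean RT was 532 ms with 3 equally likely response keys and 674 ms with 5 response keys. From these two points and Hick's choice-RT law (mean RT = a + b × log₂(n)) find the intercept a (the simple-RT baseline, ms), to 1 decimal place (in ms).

The slope on a log₂ axis is (674 − 532) / (2.3219 − 1.5850) = 192.682 ms/bit.
a = RT₁ − b·log₂ n₁ = 532 − 192.682 × 1.5850 = 226.606 ms.

226.6 ms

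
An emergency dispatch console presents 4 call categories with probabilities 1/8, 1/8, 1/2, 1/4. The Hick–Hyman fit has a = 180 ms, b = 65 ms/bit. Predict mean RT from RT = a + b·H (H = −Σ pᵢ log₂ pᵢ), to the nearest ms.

294 ms

H = −Σ pᵢ log₂ pᵢ = 0.125·3 + 0.125·3 + 0.5·1 + 0.25·2 = 1.750 bits.
RT = 180 + 65 × 1.750 = 293.75 ms.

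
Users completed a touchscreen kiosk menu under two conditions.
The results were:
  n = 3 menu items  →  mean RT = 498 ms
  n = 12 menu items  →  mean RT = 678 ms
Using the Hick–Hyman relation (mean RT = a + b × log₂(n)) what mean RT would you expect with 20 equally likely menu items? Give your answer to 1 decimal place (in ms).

744.3 ms

RT is linear in log₂ n, so two points fix the line:
  b = (678 − 498) / (log₂ 12 − log₂ 3) = 180 / (3.5850 − 1.5850) = 90.000 ms/bit
  a = 498 − 90.000 × 1.5850 = 355.353 ms
Then RT(20) = 355.353 + 90.000 × log₂ 20 = 355.353 + 90.000 × 4.3219 ≈ 744.327 ms.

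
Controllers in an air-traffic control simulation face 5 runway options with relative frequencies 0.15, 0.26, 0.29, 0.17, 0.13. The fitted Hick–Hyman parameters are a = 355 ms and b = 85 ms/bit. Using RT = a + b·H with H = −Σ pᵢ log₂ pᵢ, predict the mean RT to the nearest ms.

H = 0.15·log₂(1/0.15) + 0.26·log₂(1/0.26) + 0.29·log₂(1/0.29) + 0.17·log₂(1/0.17) + 0.13·log₂(1/0.13) = 2.2510 bits.
RT = 355 + 85 × 2.2510 = 546.33 ms.

546 ms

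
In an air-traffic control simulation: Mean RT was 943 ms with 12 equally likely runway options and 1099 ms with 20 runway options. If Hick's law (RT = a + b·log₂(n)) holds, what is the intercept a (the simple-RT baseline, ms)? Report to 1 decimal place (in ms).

184.1 ms

Slope: b = (1099 − 943) / (log₂ 20 − log₂ 12) = 156/0.7370 = 211.679 ms/bit.
Intercept: a = 943 − 211.679·log₂(12) = 184.139 ms.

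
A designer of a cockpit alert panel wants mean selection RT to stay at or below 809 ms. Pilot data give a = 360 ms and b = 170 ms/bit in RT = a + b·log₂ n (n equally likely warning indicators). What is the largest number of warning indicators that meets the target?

6

170·log₂ n ≤ 809 − 360 = 449, giving log₂ n ≤ 2.6412 and n ≤ 6.238. The largest whole number is 6.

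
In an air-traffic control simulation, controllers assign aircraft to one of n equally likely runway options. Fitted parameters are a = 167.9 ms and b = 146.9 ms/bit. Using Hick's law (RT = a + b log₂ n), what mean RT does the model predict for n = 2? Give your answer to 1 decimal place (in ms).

314.8 ms

log₂(2) = 1 bits, so RT = 167.9 + 146.9 × 1 ≈ 314.800 ms.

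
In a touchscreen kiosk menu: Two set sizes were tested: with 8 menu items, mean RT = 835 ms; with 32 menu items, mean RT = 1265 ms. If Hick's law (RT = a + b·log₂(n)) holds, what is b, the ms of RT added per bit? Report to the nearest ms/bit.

215 ms/bit

Slope: b = (1265 − 835) / (log₂ 32 − log₂ 8) = 430/2.0000 = 215 ms/bit.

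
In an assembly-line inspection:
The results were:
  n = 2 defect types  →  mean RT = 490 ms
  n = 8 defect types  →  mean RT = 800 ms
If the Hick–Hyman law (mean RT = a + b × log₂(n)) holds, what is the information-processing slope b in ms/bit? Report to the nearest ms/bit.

b = (RT₂ − RT₁)/(log₂ n₂ − log₂ n₁) = (800 − 490)/(3 − 1) = 155 ms/bit.

155 ms/bit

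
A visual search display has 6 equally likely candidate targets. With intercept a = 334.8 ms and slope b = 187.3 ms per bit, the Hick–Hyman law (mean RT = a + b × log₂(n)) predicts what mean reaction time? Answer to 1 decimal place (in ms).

819.0 ms

log₂(6) = 2.5850 bits, so RT = 334.8 + 187.3 × 2.5850 ≈ 818.963 ms.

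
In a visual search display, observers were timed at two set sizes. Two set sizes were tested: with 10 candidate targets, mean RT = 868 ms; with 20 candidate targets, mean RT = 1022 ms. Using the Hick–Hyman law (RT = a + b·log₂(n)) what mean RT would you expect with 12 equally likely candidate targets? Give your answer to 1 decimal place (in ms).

Fit slope and intercept:
  b = (1022 − 868) / (log₂ 20 − log₂ 10) = 154 / (4.3219 − 3.3219) = 154.000 ms/bit
  a = 868 − 154.000 × 3.3219 = 356.423 ms
Then RT(12) = 356.423 + 154.000 × log₂ 12 = 356.423 + 154.000 × 3.5850 ≈ 908.507 ms.

908.5 ms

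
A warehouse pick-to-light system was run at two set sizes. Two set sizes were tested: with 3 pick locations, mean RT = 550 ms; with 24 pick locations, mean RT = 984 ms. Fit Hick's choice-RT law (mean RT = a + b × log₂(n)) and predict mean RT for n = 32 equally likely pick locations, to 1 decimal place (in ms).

1044.0 ms

RT is linear in log₂ n, so two points fix the line:
  b = (984 − 550) / (log₂ 24 − log₂ 3) = 434 / (4.5850 − 1.5850) = 144.667 ms/bit
  a = 550 − 144.667 × 1.5850 = 320.709 ms
Then RT(32) = 320.709 + 144.667 × log₂ 32 = 320.709 + 144.667 × 5 ≈ 1044.042 ms.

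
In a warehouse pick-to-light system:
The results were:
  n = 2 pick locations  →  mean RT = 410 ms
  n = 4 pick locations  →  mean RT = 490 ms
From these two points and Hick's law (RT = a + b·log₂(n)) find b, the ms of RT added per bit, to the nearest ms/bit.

80 ms/bit

Slope: b = (490 − 410) / (log₂ 4 − log₂ 2) = 80/1.0000 = 80 ms/bit.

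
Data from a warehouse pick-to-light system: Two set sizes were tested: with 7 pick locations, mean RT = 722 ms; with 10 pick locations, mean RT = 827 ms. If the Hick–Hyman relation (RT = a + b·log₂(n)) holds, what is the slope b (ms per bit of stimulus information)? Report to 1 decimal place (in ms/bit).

204.1 ms/bit

b = (RT₂ − RT₁)/(log₂ n₂ − log₂ n₁) = (827 − 722)/(3.3219 − 2.8074) = 204.053 ms/bit.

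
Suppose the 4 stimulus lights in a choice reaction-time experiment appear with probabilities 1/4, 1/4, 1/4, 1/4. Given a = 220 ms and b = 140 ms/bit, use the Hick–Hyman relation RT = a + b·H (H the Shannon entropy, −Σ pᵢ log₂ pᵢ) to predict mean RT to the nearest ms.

H = −Σ pᵢ log₂ pᵢ = 0.25·2 + 0.25·2 + 0.25·2 + 0.25·2 = 2.000 bits.
RT = 220 + 140 × 2.000 = 500.00 ms.

500 ms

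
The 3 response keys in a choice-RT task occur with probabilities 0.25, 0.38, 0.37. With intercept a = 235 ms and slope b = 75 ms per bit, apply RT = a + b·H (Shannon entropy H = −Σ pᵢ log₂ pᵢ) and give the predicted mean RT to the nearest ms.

H = 0.25·log₂(1/0.25) + 0.38·log₂(1/0.38) + 0.37·log₂(1/0.37) = 1.5612 bits.
RT = 235 + 75 × 1.5612 = 352.09 ms.

352 ms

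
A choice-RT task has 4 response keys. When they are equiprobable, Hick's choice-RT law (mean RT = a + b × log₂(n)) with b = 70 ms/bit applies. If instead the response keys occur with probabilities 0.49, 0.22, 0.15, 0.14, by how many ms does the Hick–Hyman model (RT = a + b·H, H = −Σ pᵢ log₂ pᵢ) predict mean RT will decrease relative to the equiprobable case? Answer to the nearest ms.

15 ms

The RT saving is b·ΔH. Equiprobable H₀ = log₂(4) = 2.0000 bits; with the given probabilities H = 1.7925 bits.
b·(H₀ − H) = 70 × (2.0000 − 1.7925) = 14.52 ms.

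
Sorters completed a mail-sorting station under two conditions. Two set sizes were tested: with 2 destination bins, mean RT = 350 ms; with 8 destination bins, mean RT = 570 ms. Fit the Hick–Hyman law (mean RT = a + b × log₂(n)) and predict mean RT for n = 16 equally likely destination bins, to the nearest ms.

680 ms

Fit slope and intercept:
  b = (570 − 350) / (log₂ 8 − log₂ 2) = 220 / (3 − 1) = 110 ms/bit
  a = 350 − 110 × 1 = 240 ms
Then RT(16) = 240 + 110 × log₂ 16 = 240 + 110 × 4 ≈ 680.000 ms.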